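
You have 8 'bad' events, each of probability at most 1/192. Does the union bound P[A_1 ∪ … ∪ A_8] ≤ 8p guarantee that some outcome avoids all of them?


Union bound: P[∪_{i=1}^{8} A_i] ≤ Σ_i P[A_i] ≤ 8·p = 8·(1/192) = 1/24.
Numerically: 1/24 ≈ 0.042.
Is 1/24 < 1? YES.
Since P[∪ A_i] ≤ 1/24 < 1, the complement has P[∩ A_i^c] ≥ 1 − 1/24 = 23/24 > 0, so some outcome avoids every A_i.

8·p = 1/24 ≈ 0.042; existence CERTIFIED by the union bound.


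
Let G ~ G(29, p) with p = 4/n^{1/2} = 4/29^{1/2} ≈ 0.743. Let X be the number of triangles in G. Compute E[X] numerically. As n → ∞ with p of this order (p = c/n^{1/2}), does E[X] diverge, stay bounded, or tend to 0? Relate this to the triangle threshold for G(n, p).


Number of potential triangles: C(29, 3) = 3654.
Each occurs with probability p³ ≈ (0.743)³ ≈ 4.09810e-01.
By linearity: E[X] = C(29, 3)·p³ ≈ 3654 · 4.09810e-01 ≈ 1497.447.
Since α = 1/2 < 1, p = c/n^{1/2} ≫ 1/n is above the triangle threshold p ~ 1/n. Asymptotically E[X] ~ (c³/6)·n^{3(1−α)} = (4³/6)·n^{1.5} → ∞; triangles are abundant w.h.p.

E[X] ≈ 1497.447; in regime p = Θ(1/n^{1/2}) E[X] diverges (above the triangle threshold p ~ 1/n).


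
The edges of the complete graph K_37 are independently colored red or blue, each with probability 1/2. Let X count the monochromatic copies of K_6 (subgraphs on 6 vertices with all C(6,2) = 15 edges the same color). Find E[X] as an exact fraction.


Let X = Σ_S X_S over the C(37, 6) = 2324784 subsets S of size 6, where X_S = 1 if the K_6 on S is monochromatic.
For a fixed S, the K_6 on S has C(6, 2) = 15 edges. P[all 15 edges red] = (1/2)^15, and likewise for blue, so P[monochromatic] = 2·(1/2)^15 = 2^{1 − 15} = 1/16384.
Summing: E[X] = C(37, 6) · 2^{1 − 15} = 2324784 · 1/16384 = 145299/1024.
Numerically: E[X] ≈ 141.894.

E[X] = C(37,6)·2^(1−C(6,2)) = 145299/1024 ≈ 141.894.


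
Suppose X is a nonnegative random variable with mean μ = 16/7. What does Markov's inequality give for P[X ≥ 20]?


μ = E[X] = 16/7, a = 20.
Markov: P[X ≥ 20] ≤ μ/a = (16/7)/20 = 4/35.
Numerically: ≈ 0.11429.
(Since a = 20 > μ = 2.28571, the bound 4/35 is < 1 and informative.)

P[X ≥ 20] ≤ 4/35 ≈ 0.11429.


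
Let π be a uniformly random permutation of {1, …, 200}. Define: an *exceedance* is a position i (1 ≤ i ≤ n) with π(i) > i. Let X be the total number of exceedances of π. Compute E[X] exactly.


Write X = Σ_{i=1}^{200} X_i, where X_i = 1_{π(i) > i}.
For each fixed i, π(i) is uniform over {1, …, 200} (marginal of a uniform permutation), so P[π(i) > i] = (n − i)/n. Summing: Σ_{i=1}^{200} (n − i)/n = (0 + 1 + … + 199)/200 = 200(200 − 1)/(2·200) = (200 − 1)/2.
Hence E[X] = Σ_{i=1}^{200} (200 − i)/200 = 199/2 ≈ 99.5000.

E[X] = 199/2 = 99.5000.


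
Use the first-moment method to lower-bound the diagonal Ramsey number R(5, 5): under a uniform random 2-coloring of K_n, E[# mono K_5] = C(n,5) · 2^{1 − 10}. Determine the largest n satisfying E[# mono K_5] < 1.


We need C(n, 5) · 2^{1 − 10} < 1, i.e. C(n, 5) < 2^{10 − 1} = 512.
Check values of n near the boundary:
  n = 6: C(6, 5) = 6; 6 < 512? YES
  n = 7: C(7, 5) = 21; 21 < 512? YES
  n = 8: C(8, 5) = 56; 56 < 512? YES
  n = 9: C(9, 5) = 126; 126 < 512? YES
  n = 10: C(10, 5) = 252; 252 < 512? YES
  n = 11: C(11, 5) = 462; 462 < 512? YES
  n = 12: C(12, 5) = 792; 792 < 512? NO
The largest n with C(n, 5) < 512 is n = 11 (where E[X] = 231/256 ≈ 0.902). Hence R(5, 5) > 11, i.e. R(5, 5) ≥ 12.

Largest n = 11; hence R(5, 5) > 11.


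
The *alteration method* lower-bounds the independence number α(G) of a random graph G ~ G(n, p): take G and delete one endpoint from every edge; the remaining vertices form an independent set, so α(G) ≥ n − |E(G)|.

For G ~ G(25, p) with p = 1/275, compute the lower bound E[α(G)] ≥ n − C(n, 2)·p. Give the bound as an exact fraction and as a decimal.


E[|E(G)|] = C(25, 2)·p = 300 · (1/275) = 12/11.
E[α(G)] ≥ n − E[|E(G)|] = 25 − 12/11 = 263/11.
Numerically: ≈ 23.90909.
(This is only a lower bound; the true E[α(G)] may be larger.)

E[α(G)] ≥ 263/11 ≈ 23.90909.


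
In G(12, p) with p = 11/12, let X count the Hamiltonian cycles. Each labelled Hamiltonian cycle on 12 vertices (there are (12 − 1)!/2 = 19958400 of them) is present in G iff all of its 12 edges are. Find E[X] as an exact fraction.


K_12 has (12 − 1)!/2 = 19958400 labelled Hamiltonian cycles.
For each such Hamiltonian cycle H, let X_H = 1 if all 12 edges of H are present in G. Then P[X_H = 1] = p^{12} = (11/12)^{12} = 3138428376721/8916100448256.
Summing the indicators: E[X] = Σ_H E[X_H] = 19958400 · p^{12} = 19958400 · 3138428376721/8916100448256 = 6041474625187925/859963392.
Numerically: E[X] ≈ 7.02527e+06.

E[X] = 19958400 · (11/12)^{12} = 6041474625187925/859963392 ≈ 7.02527e+06.


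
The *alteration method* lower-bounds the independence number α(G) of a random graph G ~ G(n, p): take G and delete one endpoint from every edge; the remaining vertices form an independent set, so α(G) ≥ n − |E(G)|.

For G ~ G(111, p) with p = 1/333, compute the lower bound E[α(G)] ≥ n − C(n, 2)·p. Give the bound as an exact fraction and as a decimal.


E[|E(G)|] = C(111, 2)·p = 6105 · (1/333) = 55/3.
E[α(G)] ≥ n − E[|E(G)|] = 111 − 55/3 = 278/3.
Numerically: ≈ 92.666667.
(This is only a lower bound; the true E[α(G)] may be larger.)

E[α(G)] ≥ 278/3 ≈ 92.666667.


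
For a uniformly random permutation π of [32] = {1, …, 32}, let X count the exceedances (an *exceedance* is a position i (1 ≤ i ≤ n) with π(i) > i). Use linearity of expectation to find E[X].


Write X = Σ_{i=1}^{32} X_i, where X_i = 1_{π(i) > i}.
For each fixed i, π(i) is uniform over {1, …, 32} (marginal of a uniform permutation), so P[π(i) > i] = (n − i)/n. Summing: Σ_{i=1}^{32} (n − i)/n = (0 + 1 + … + 31)/32 = 32(32 − 1)/(2·32) = (32 − 1)/2.
Hence E[X] = Σ_{i=1}^{32} (32 − i)/32 = 31/2 ≈ 15.500000.

E[X] = 31/2 = 15.500000.


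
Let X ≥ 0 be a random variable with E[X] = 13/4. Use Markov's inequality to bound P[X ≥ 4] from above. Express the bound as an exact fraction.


μ = E[X] = 13/4, a = 4.
Markov: P[X ≥ 4] ≤ μ/a = (13/4)/4 = 13/16.
Numerically: ≈ 0.812.
(Since a = 4 > μ = 3.250, the bound 13/16 is < 1 and informative.)

P[X ≥ 4] ≤ 13/16 ≈ 0.812.


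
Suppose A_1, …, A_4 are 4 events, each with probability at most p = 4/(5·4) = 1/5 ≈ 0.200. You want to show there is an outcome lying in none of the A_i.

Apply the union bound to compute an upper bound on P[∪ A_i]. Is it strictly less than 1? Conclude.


Union bound: P[∪_{i=1}^{4} A_i] ≤ Σ_i P[A_i] ≤ 4·p = 4·(1/5) = 4/5.
Numerically: 4/5 ≈ 0.800.
Is 4/5 < 1? YES.
Since P[∪ A_i] ≤ 4/5 < 1, the complement has P[∩ A_i^c] ≥ 1 − 4/5 = 1/5 > 0, so some outcome avoids every A_i.

4·p = 4/5 ≈ 0.800; existence CERTIFIED by the union bound.


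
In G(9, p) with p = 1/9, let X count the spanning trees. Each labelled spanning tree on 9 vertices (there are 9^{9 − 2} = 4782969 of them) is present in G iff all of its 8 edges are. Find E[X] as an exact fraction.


K_9 has 9^{9 − 2} = 4782969 labelled spanning trees.
For each such spanning tree H, let X_H = 1 if all 8 edges of H are present in G. Then P[X_H = 1] = p^{8} = (1/9)^{8} = 1/43046721.
Summing the indicators: E[X] = Σ_H E[X_H] = 4782969 · p^{8} = 4782969 · 1/43046721 = 1/9.
Numerically: E[X] ≈ 0.111111.

E[X] = 4782969 · (1/9)^{8} = 1/9 ≈ 0.111111.


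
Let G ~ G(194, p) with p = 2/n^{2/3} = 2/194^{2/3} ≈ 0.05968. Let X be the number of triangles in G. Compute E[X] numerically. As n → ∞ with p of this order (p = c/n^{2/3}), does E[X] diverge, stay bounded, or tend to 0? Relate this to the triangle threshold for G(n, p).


Number of potential triangles: C(194, 3) = 1198144.
Each occurs with probability p³ ≈ (0.05968)³ ≈ 2.125624e-04.
By linearity: E[X] = C(194, 3)·p³ ≈ 1198144 · 2.125624e-04 ≈ 254.6804.
Since α = 2/3 < 1, p = c/n^{2/3} ≫ 1/n is above the triangle threshold p ~ 1/n. Asymptotically E[X] ~ (c³/6)·n^{3(1−α)} = (2³/6)·n^{1} → ∞; triangles are abundant w.h.p.

E[X] ≈ 254.6804; in regime p = Θ(1/n^{2/3}) E[X] diverges (above the triangle threshold p ~ 1/n).


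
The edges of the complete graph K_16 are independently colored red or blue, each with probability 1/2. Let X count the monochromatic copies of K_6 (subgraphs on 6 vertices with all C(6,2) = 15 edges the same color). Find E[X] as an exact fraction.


Let X = Σ_S X_S over the C(16, 6) = 8008 subsets S of size 6, where X_S = 1 if the K_6 on S is monochromatic.
For a fixed S, the K_6 on S has C(6, 2) = 15 edges. P[all 15 edges red] = (1/2)^15, and likewise for blue, so P[monochromatic] = 2·(1/2)^15 = 2^{1 − 15} = 1/16384.
By linearity: E[X] = C(16, 6) · 2^{1 − 15} = 8008 · 1/16384 = 1001/2048.
Numerically: E[X] ≈ 0.489.

E[X] = C(16,6)·2^(1−C(6,2)) = 1001/2048 ≈ 0.489.


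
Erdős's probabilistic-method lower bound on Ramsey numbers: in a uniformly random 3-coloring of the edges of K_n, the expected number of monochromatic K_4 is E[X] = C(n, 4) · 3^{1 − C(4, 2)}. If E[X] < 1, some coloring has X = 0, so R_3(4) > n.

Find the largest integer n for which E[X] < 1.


We need C(n, 4) · 3^{1 − 6} < 1, i.e. C(n, 4) < 3^{6 − 1} = 243.
Check values of n near the boundary:
  n = 9: C(9, 4) = 126; 126 < 243? YES
  n = 10: C(10, 4) = 210; 210 < 243? YES
  n = 11: C(11, 4) = 330; 330 < 243? NO
The largest n with C(n, 4) < 243 is n = 10 (where E[X] = 70/81 ≈ 0.864). Hence R_3(4) > 10, i.e. R_3(4) ≥ 11.

Largest n = 10; hence R_3(4) > 10.


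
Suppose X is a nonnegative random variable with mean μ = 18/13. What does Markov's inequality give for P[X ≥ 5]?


μ = E[X] = 18/13, a = 5.
Markov: P[X ≥ 5] ≤ μ/a = (18/13)/5 = 18/65.
Numerically: ≈ 0.27692.
(Since a = 5 > μ = 1.38462, the bound 18/65 is < 1 and informative.)

P[X ≥ 5] ≤ 18/65 ≈ 0.27692.


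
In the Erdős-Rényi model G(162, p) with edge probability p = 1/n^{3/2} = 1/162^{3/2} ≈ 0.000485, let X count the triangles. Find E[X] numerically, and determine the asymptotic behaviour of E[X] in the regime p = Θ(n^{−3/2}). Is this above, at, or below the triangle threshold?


Number of potential triangles: C(162, 3) = 695520.
Each occurs with probability p³ ≈ (0.000485)³ ≈ 1.14073e-10.
By linearity: E[X] = C(162, 3)·p³ ≈ 695520 · 1.14073e-10 ≈ 0.000.
Since α = 3/2 > 1, p = c/n^{3/2} = o(1/n) is below the triangle threshold p ~ 1/n. Asymptotically E[X] ~ (c³/6)·n^{3(1−α)} = (1³/6)·n^{-1.5} → 0, so by Markov's inequality G has no triangles w.h.p.

E[X] ≈ 0.000; in regime p = Θ(1/n^{3/2}) E[X] tends to 0 (below the triangle threshold p ~ 1/n).


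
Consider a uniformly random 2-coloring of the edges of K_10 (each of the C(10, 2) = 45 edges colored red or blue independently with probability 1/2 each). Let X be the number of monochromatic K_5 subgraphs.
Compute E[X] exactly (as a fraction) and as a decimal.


Let X = Σ_S X_S over the C(10, 5) = 252 subsets S of size 5, where X_S = 1 if the K_5 on S is monochromatic.
For a fixed S, the K_5 on S has C(5, 2) = 10 edges. P[all 10 edges red] = (1/2)^10, and likewise for blue, so P[monochromatic] = 2·(1/2)^10 = 2^{1 − 10} = 1/512.
By linearity of expectation: E[X] = C(10, 5) · 2^{1 − 10} = 252 · 1/512 = 63/128.
Numerically: E[X] ≈ 0.49219.

E[X] = C(10,5)·2^(1−C(5,2)) = 63/128 ≈ 0.49219.


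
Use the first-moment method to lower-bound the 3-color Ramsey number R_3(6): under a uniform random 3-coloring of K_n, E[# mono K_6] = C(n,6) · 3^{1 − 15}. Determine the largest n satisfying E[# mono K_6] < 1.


We need C(n, 6) · 3^{1 − 15} < 1, i.e. C(n, 6) < 3^{15 − 1} = 4782969.
Check values of n near the boundary:
  n = 38: C(38, 6) = 2760681; 2760681 < 4782969? YES
  n = 39: C(39, 6) = 3262623; 3262623 < 4782969? YES
  n = 40: C(40, 6) = 3838380; 3838380 < 4782969? YES
  n = 41: C(41, 6) = 4496388; 4496388 < 4782969? YES
  n = 42: C(42, 6) = 5245786; 5245786 < 4782969? NO
The largest n with C(n, 6) < 4782969 is n = 41 (where E[X] = 1498796/1594323 ≈ 0.940083). Hence R_3(6) > 41, i.e. R_3(6) ≥ 42.

Largest n = 41; hence R_3(6) > 41.


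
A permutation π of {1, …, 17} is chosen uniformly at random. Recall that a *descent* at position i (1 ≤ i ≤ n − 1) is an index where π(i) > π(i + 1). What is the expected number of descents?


Write X = Σ X_I over i = 1, …, 16, with X_I the indicator of one descent.
There are 16 indicators.
For each fixed i, the pair (π(i), π(i+1)) is a uniformly random ordered pair of distinct values from {1, …, 17}; by symmetry P[π(i) > π(i+1)] = 1/2.
By linearity: E[X] = 16 · (1/2) = (17 − 1) · (1/2) = 8 ≈ 8.000.

E[X] = 8 = 8.000.


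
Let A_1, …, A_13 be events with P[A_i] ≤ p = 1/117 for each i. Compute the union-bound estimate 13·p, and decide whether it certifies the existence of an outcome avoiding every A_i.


Union bound: P[∪_{i=1}^{13} A_i] ≤ Σ_i P[A_i] ≤ 13·p = 13·(1/117) = 1/9.
Numerically: 1/9 ≈ 0.111.
Is 1/9 < 1? YES.
Since P[∪ A_i] ≤ 1/9 < 1, the complement has P[∩ A_i^c] ≥ 1 − 1/9 = 8/9 > 0, so some outcome avoids every A_i.

13·p = 1/9 ≈ 0.111; existence CERTIFIED by the union bound.


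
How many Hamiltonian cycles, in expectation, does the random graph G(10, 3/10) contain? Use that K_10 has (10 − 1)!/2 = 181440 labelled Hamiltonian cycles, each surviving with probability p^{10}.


K_10 has (10 − 1)!/2 = 181440 labelled Hamiltonian cycles.
For each such Hamiltonian cycle H, let X_H = 1 if all 10 edges of H are present in G. Then P[X_H = 1] = p^{10} = (3/10)^{10} = 59049/10000000000.
By linearity of expectation: E[X] = Σ_H E[X_H] = 181440 · p^{10} = 181440 · 59049/10000000000 = 33480783/31250000.
Numerically: E[X] ≈ 1.0714.

E[X] = 181440 · (3/10)^{10} = 33480783/31250000 ≈ 1.0714.


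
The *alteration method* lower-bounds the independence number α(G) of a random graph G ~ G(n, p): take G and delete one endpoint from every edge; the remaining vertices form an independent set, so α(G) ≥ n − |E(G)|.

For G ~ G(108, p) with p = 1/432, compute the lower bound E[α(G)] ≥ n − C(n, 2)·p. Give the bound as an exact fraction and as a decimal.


E[|E(G)|] = C(108, 2)·p = 5778 · (1/432) = 107/8.
E[α(G)] ≥ n − E[|E(G)|] = 108 − 107/8 = 757/8.
Numerically: ≈ 94.62500.
(This is only a lower bound; the true E[α(G)] may be larger.)

E[α(G)] ≥ 757/8 ≈ 94.62500.


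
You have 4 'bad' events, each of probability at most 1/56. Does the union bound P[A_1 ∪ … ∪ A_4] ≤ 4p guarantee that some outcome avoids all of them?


Union bound: P[∪_{i=1}^{4} A_i] ≤ Σ_i P[A_i] ≤ 4·p = 4·(1/56) = 1/14.
Numerically: 1/14 ≈ 0.0714.
Is 1/14 < 1? YES.
Since P[∪ A_i] ≤ 1/14 < 1, the complement has P[∩ A_i^c] ≥ 1 − 1/14 = 13/14 > 0, so some outcome avoids every A_i.

4·p = 1/14 ≈ 0.0714; existence CERTIFIED by the union bound.


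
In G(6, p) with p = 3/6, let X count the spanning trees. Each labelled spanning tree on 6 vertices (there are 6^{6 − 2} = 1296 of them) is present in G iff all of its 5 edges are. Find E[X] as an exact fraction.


K_6 has 6^{6 − 2} = 1296 labelled spanning trees.
For each such spanning tree H, let X_H = 1 if all 5 edges of H are present in G. Then P[X_H = 1] = p^{5} = (1/2)^{5} = 1/32.
Summing the indicators: E[X] = Σ_H E[X_H] = 1296 · p^{5} = 1296 · 1/32 = 81/2.
Numerically: E[X] ≈ 40.5.

E[X] = 1296 · (1/2)^{5} = 81/2 ≈ 40.5.


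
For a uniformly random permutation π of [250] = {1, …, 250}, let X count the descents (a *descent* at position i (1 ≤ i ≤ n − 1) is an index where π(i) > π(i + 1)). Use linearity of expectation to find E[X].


Write X = Σ X_I over i = 1, …, 249, with X_I the indicator of one descent.
There are 249 indicators.
For each fixed i, the pair (π(i), π(i+1)) is a uniformly random ordered pair of distinct values from {1, …, 250}; by symmetry P[π(i) > π(i+1)] = 1/2.
By linearity: E[X] = 249 · (1/2) = (250 − 1) · (1/2) = 249/2 ≈ 124.5000.

E[X] = 249/2 = 124.5000.


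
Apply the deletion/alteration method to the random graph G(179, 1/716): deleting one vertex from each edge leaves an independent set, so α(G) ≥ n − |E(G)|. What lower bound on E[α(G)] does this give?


E[|E(G)|] = C(179, 2)·p = 15931 · (1/716) = 89/4.
E[α(G)] ≥ n − E[|E(G)|] = 179 − 89/4 = 627/4.
Numerically: ≈ 156.750.
(This is only a lower bound; the true E[α(G)] may be larger.)

E[α(G)] ≥ 627/4 ≈ 156.750.


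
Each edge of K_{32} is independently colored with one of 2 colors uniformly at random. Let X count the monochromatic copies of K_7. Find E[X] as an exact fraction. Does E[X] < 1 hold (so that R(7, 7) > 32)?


E[X] = C(32, 7) · 2^{1 − 21} = 3365856 · 2^{−20} = 3365856/1048576.
As a reduced fraction: E[X] = 105183/32768 ≈ 3.2099304.
Is E[X] < 1? NO.
Since E[X] ≥ 1, the first-moment bound is inconclusive at n = 32; it does NOT by itself certify R(7, 7) > 32.

E[X] = 105183/32768 ≈ 3.2099304; E[X] ≥ 1; first-moment method inconclusive here.


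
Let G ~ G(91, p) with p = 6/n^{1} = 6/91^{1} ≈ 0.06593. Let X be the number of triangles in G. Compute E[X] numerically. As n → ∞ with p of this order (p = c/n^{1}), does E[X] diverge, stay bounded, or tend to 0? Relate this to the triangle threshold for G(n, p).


Number of potential triangles: C(91, 3) = 121485.
Each occurs with probability p³ ≈ (0.06593)³ ≈ 2.866352e-04.
By linearity: E[X] = C(91, 3)·p³ ≈ 121485 · 2.866352e-04 ≈ 34.8219.
Here α = 1, so p = 6/n is exactly at the triangle threshold p ~ 1/n. Asymptotically E[X] → c³/6 = 6³/6 = 36 ≈ 36.0000, a bounded constant. In this regime the triangle count is asymptotically Poisson(c³/6).

E[X] ≈ 34.8219; in regime p = Θ(1/n^{1}) E[X] stays bounded (at the triangle threshold p ~ 1/n).


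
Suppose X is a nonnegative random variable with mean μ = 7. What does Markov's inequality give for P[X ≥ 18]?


μ = E[X] = 7, a = 18.
Markov: P[X ≥ 18] ≤ μ/a = (7)/18 = 7/18.
Numerically: ≈ 0.389.
(Since a = 18 > μ = 7.000, the bound 7/18 is < 1 and informative.)

P[X ≥ 18] ≤ 7/18 ≈ 0.389.


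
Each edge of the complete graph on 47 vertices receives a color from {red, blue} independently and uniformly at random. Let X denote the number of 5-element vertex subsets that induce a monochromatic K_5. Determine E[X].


Let X = Σ_S X_S over the C(47, 5) = 1533939 subsets S of size 5, where X_S = 1 if the K_5 on S is monochromatic.
For a fixed S, the K_5 on S has C(5, 2) = 10 edges. P[all 10 edges red] = (1/2)^10, and likewise for blue, so P[monochromatic] = 2·(1/2)^10 = 2^{1 − 10} = 1/512.
By linearity of expectation: E[X] = C(47, 5) · 2^{1 − 10} = 1533939 · 1/512 = 1533939/512.
Numerically: E[X] ≈ 2995.9746.

E[X] = C(47,5)·2^(1−C(5,2)) = 1533939/512 ≈ 2995.9746.


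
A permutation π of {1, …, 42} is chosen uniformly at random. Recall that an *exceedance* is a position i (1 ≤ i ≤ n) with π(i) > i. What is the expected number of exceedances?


Write X = Σ_{i=1}^{42} X_i, where X_i = 1_{π(i) > i}.
For each fixed i, π(i) is uniform over {1, …, 42} (marginal of a uniform permutation), so P[π(i) > i] = (n − i)/n. Summing: Σ_{i=1}^{42} (n − i)/n = (0 + 1 + … + 41)/42 = 42(42 − 1)/(2·42) = (42 − 1)/2.
Hence E[X] = Σ_{i=1}^{42} (42 − i)/42 = 41/2 ≈ 20.500.

E[X] = 41/2 = 20.500.


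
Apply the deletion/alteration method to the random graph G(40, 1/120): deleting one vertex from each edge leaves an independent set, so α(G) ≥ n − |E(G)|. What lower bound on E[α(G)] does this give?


E[|E(G)|] = C(40, 2)·p = 780 · (1/120) = 13/2.
E[α(G)] ≥ n − E[|E(G)|] = 40 − 13/2 = 67/2.
Numerically: ≈ 33.5000.
(This is only a lower bound; the true E[α(G)] may be larger.)

E[α(G)] ≥ 67/2 ≈ 33.5000.


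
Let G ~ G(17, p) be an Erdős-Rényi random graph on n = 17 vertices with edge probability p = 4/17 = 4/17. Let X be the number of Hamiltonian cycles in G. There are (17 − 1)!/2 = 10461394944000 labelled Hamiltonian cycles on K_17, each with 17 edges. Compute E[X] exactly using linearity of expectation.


K_17 has (17 − 1)!/2 = 10461394944000 labelled Hamiltonian cycles.
For each such Hamiltonian cycle H, let X_H = 1 if all 17 edges of H are present in G. Then P[X_H = 1] = p^{17} = (4/17)^{17} = 17179869184/827240261886336764177.
By linearity: E[X] = Σ_H E[X_H] = 10461394944000 · p^{17} = 10461394944000 · 17179869184/827240261886336764177 = 179725396620079005696000/827240261886336764177.
Numerically: E[X] ≈ 217.259.

E[X] = 10461394944000 · (4/17)^{17} = 179725396620079005696000/827240261886336764177 ≈ 217.259.


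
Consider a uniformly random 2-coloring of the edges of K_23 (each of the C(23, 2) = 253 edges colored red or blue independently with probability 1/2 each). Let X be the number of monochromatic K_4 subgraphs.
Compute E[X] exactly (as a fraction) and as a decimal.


Let X = Σ_S X_S over the C(23, 4) = 8855 subsets S of size 4, where X_S = 1 if the K_4 on S is monochromatic.
For a fixed S, the K_4 on S has C(4, 2) = 6 edges. P[all 6 edges red] = (1/2)^6, and likewise for blue, so P[monochromatic] = 2·(1/2)^6 = 2^{1 − 6} = 1/32.
By linearity of expectation: E[X] = C(23, 4) · 2^{1 − 6} = 8855 · 1/32 = 8855/32.
Numerically: E[X] ≈ 276.71875.

E[X] = C(23,4)·2^(1−C(4,2)) = 8855/32 ≈ 276.71875.


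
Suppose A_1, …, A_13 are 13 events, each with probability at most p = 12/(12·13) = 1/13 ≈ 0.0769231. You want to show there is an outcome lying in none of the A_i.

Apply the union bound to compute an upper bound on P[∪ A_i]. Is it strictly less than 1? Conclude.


Union bound: P[∪_{i=1}^{13} A_i] ≤ Σ_i P[A_i] ≤ 13·p = 13·(1/13) = 1.
Numerically: 1 ≈ 1.0000000.
Is 1 < 1? NO.
Since the bound 1 is ≥ 1, the union bound is uninformative here; it does NOT by itself certify existence.

13·p = 1 ≈ 1.0000000; existence NOT certified by the union bound.


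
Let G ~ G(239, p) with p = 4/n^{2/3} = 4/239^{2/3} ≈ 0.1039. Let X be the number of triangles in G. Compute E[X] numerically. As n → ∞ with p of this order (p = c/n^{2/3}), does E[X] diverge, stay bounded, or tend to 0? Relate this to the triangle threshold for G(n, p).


Number of potential triangles: C(239, 3) = 2246839.
Each occurs with probability p³ ≈ (0.1039)³ ≈ 1.120429e-03.
By linearity: E[X] = C(239, 3)·p³ ≈ 2246839 · 1.120429e-03 ≈ 2517.4226.
Since α = 2/3 < 1, p = c/n^{2/3} ≫ 1/n is above the triangle threshold p ~ 1/n. Asymptotically E[X] ~ (c³/6)·n^{3(1−α)} = (4³/6)·n^{1} → ∞; triangles are abundant w.h.p.

E[X] ≈ 2517.4226; in regime p = Θ(1/n^{2/3}) E[X] diverges (above the triangle threshold p ~ 1/n).


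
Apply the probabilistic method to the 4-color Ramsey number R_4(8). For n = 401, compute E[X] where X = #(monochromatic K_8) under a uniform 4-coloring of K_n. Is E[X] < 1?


E[X] = C(401, 8) · 4^{1 − 28} = 15456772627710150 · 4^{−27} = 15456772627710150/18014398509481984.
As a reduced fraction: E[X] = 7728386313855075/9007199254740992 ≈ 0.8580232.
Is E[X] < 1? YES.
Since E[X] < 1, there exists a 4-coloring of K_{401} with no monochromatic K_8; hence R_4(8) > 401.

E[X] = 7728386313855075/9007199254740992 ≈ 0.8580232; E[X] < 1, so R_4(8) > 401.


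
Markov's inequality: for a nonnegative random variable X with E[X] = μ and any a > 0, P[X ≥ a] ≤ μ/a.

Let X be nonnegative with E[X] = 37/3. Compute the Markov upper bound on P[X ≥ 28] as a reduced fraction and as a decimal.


μ = E[X] = 37/3, a = 28.
Markov: P[X ≥ 28] ≤ μ/a = (37/3)/28 = 37/84.
Numerically: ≈ 0.440.
(Since a = 28 > μ = 12.333, the bound 37/84 is < 1 and informative.)

P[X ≥ 28] ≤ 37/84 ≈ 0.440.


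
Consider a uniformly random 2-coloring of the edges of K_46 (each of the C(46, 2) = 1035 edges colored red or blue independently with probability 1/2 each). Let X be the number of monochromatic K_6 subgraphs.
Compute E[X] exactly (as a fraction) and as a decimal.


Let X = Σ_S X_S over the C(46, 6) = 9366819 subsets S of size 6, where X_S = 1 if the K_6 on S is monochromatic.
For a fixed S, the K_6 on S has C(6, 2) = 15 edges. P[all 15 edges red] = (1/2)^15, and likewise for blue, so P[monochromatic] = 2·(1/2)^15 = 2^{1 − 15} = 1/16384.
By linearity of expectation: E[X] = C(46, 6) · 2^{1 − 15} = 9366819 · 1/16384 = 9366819/16384.
Numerically: E[X] ≈ 571.7053.

E[X] = C(46,6)·2^(1−C(6,2)) = 9366819/16384 ≈ 571.7053.


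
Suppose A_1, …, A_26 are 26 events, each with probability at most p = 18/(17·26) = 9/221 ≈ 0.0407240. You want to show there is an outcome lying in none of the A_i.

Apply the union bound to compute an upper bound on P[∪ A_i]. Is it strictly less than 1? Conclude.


Union bound: P[∪_{i=1}^{26} A_i] ≤ Σ_i P[A_i] ≤ 26·p = 26·(9/221) = 18/17.
Numerically: 18/17 ≈ 1.0588235.
Is 18/17 < 1? NO.
Since the bound 18/17 is ≥ 1, the union bound is uninformative here; it does NOT by itself certify existence.

26·p = 18/17 ≈ 1.0588235; existence NOT certified by the union bound.


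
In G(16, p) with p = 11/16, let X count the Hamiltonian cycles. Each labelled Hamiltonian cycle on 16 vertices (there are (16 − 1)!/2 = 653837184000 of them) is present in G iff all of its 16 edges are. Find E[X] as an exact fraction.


K_16 has (16 − 1)!/2 = 653837184000 labelled Hamiltonian cycles.
For each such Hamiltonian cycle H, let X_H = 1 if all 16 edges of H are present in G. Then P[X_H = 1] = p^{16} = (11/16)^{16} = 45949729863572161/18446744073709551616.
Summing the indicators: E[X] = Σ_H E[X_H] = 653837184000 · p^{16} = 653837184000 · 45949729863572161/18446744073709551616 = 29339494120662818290072875/18014398509481984.
Numerically: E[X] ≈ 1.629e+09.

E[X] = 653837184000 · (11/16)^{16} = 29339494120662818290072875/18014398509481984 ≈ 1.629e+09.


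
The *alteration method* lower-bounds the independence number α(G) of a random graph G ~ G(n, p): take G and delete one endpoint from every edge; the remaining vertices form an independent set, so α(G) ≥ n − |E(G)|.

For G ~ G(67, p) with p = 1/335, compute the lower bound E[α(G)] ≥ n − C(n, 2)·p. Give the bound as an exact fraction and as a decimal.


E[|E(G)|] = C(67, 2)·p = 2211 · (1/335) = 33/5.
E[α(G)] ≥ n − E[|E(G)|] = 67 − 33/5 = 302/5.
Numerically: ≈ 60.40000.
(This is only a lower bound; the true E[α(G)] may be larger.)

E[α(G)] ≥ 302/5 ≈ 60.40000.


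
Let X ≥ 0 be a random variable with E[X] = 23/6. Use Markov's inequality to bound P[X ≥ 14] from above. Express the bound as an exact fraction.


μ = E[X] = 23/6, a = 14.
Markov: P[X ≥ 14] ≤ μ/a = (23/6)/14 = 23/84.
Numerically: ≈ 0.274.
(Since a = 14 > μ = 3.833, the bound 23/84 is < 1 and informative.)

P[X ≥ 14] ≤ 23/84 ≈ 0.274.


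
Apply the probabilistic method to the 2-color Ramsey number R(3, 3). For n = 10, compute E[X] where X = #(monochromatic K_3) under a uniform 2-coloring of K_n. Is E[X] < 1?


E[X] = C(10, 3) · 2^{1 − 3} = 120 · 2^{−2} = 120/4.
As a reduced fraction: E[X] = 30 ≈ 30.0000000.
Is E[X] < 1? NO.
Since E[X] ≥ 1, the first-moment bound is inconclusive at n = 10; it does NOT by itself certify R(3, 3) > 10.

E[X] = 30 ≈ 30.0000000; E[X] ≥ 1; first-moment method inconclusive here.


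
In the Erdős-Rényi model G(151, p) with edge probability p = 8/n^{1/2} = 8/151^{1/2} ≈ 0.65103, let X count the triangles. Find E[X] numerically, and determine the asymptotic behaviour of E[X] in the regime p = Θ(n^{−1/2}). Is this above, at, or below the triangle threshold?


Number of potential triangles: C(151, 3) = 562475.
Each occurs with probability p³ ≈ (0.65103)³ ≈ 2.7593357e-01.
By linearity: E[X] = C(151, 3)·p³ ≈ 562475 · 2.7593357e-01 ≈ 155205.73486.
Since α = 1/2 < 1, p = c/n^{1/2} ≫ 1/n is above the triangle threshold p ~ 1/n. Asymptotically E[X] ~ (c³/6)·n^{3(1−α)} = (8³/6)·n^{1.5} → ∞; triangles are abundant w.h.p.

E[X] ≈ 155205.73486; in regime p = Θ(1/n^{1/2}) E[X] diverges (above the triangle threshold p ~ 1/n).


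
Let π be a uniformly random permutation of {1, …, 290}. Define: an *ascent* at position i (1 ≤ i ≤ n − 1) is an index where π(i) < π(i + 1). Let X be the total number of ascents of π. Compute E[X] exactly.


Write X = Σ X_I over i = 1, …, 289, with X_I the indicator of one ascent.
There are 289 indicators.
For each fixed i, the pair (π(i), π(i+1)) is a uniformly random ordered pair of distinct values from {1, …, 290}; by symmetry P[π(i) < π(i+1)] = 1/2.
By linearity: E[X] = 289 · (1/2) = (290 − 1) · (1/2) = 289/2 ≈ 144.500000.

E[X] = 289/2 = 144.500000.


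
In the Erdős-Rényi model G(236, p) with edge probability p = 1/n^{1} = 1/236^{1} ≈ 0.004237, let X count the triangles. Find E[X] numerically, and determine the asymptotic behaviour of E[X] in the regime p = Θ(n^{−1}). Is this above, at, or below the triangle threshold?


Number of potential triangles: C(236, 3) = 2162940.
Each occurs with probability p³ ≈ (0.004237)³ ≈ 7.607886e-08.
By linearity: E[X] = C(236, 3)·p³ ≈ 2162940 · 7.607886e-08 ≈ 0.1646.
Here α = 1, so p = 1/n is exactly at the triangle threshold p ~ 1/n. Asymptotically E[X] → c³/6 = 1³/6 = 1/6 ≈ 0.1667, a bounded constant. In this regime the triangle count is asymptotically Poisson(c³/6).

E[X] ≈ 0.1646; in regime p = Θ(1/n^{1}) E[X] stays bounded (at the triangle threshold p ~ 1/n).


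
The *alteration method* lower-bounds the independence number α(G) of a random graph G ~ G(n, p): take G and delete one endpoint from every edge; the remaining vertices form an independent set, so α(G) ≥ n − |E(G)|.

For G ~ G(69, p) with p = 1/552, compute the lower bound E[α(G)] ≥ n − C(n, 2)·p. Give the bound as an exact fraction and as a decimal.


E[|E(G)|] = C(69, 2)·p = 2346 · (1/552) = 17/4.
E[α(G)] ≥ n − E[|E(G)|] = 69 − 17/4 = 259/4.
Numerically: ≈ 64.7500.
(This is only a lower bound; the true E[α(G)] may be larger.)

E[α(G)] ≥ 259/4 ≈ 64.7500.


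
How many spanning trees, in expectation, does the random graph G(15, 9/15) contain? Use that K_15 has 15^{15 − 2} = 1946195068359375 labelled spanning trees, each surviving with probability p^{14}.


K_15 has 15^{15 − 2} = 1946195068359375 labelled spanning trees.
For each such spanning tree H, let X_H = 1 if all 14 edges of H are present in G. Then P[X_H = 1] = p^{14} = (3/5)^{14} = 4782969/6103515625.
Summing the indicators: E[X] = Σ_H E[X_H] = 1946195068359375 · p^{14} = 1946195068359375 · 4782969/6103515625 = 7625597484987/5.
Numerically: E[X] ≈ 1.53e+12.

E[X] = 1946195068359375 · (3/5)^{14} = 7625597484987/5 ≈ 1.53e+12.


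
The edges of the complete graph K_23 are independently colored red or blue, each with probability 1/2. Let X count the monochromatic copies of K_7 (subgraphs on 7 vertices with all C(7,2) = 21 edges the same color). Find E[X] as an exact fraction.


Let X = Σ_S X_S over the C(23, 7) = 245157 subsets S of size 7, where X_S = 1 if the K_7 on S is monochromatic.
For a fixed S, the K_7 on S has C(7, 2) = 21 edges. P[all 21 edges red] = (1/2)^21, and likewise for blue, so P[monochromatic] = 2·(1/2)^21 = 2^{1 − 21} = 1/1048576.
By linearity: E[X] = C(23, 7) · 2^{1 − 21} = 245157 · 1/1048576 = 245157/1048576.
Numerically: E[X] ≈ 0.233800.

E[X] = C(23,7)·2^(1−C(7,2)) = 245157/1048576 ≈ 0.233800.


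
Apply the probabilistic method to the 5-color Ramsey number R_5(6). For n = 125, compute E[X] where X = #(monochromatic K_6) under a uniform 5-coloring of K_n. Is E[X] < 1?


E[X] = C(125, 6) · 5^{1 − 15} = 4690625500 · 5^{−14} = 4690625500/6103515625.
As a reduced fraction: E[X] = 37525004/48828125 ≈ 0.768512.
Is E[X] < 1? YES.
Since E[X] < 1, there exists a 5-coloring of K_{125} with no monochromatic K_6; hence R_5(6) > 125.

E[X] = 37525004/48828125 ≈ 0.768512; E[X] < 1, so R_5(6) > 125.


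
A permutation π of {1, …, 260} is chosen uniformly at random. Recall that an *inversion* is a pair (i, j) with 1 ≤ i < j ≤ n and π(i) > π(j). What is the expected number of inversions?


Write X = Σ X_I over the C(260, 2) = 33670 pairs i < j, with X_I the indicator of one inversion.
There are 33670 indicators.
For each fixed pair i < j, the values π(i) and π(j) are two distinct elements of {1, …, 260} in uniformly random order; by symmetry P[π(i) > π(j)] = 1/2.
By linearity: E[X] = 33670 · (1/2) = C(260, 2) · (1/2) = 33670/2 = 16835 ≈ 16835.000000.

E[X] = 16835 = 16835.000000.


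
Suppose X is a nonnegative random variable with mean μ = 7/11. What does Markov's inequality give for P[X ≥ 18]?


μ = E[X] = 7/11, a = 18.
Markov: P[X ≥ 18] ≤ μ/a = (7/11)/18 = 7/198.
Numerically: ≈ 0.035354.
(Since a = 18 > μ = 0.636364, the bound 7/198 is < 1 and informative.)

P[X ≥ 18] ≤ 7/198 ≈ 0.035354.


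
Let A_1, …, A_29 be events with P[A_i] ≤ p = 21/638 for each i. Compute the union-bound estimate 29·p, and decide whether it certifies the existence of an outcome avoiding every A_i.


Union bound: P[∪_{i=1}^{29} A_i] ≤ Σ_i P[A_i] ≤ 29·p = 29·(21/638) = 21/22.
Numerically: 21/22 ≈ 0.9545455.
Is 21/22 < 1? YES.
Since P[∪ A_i] ≤ 21/22 < 1, the complement has P[∩ A_i^c] ≥ 1 − 21/22 = 1/22 > 0, so some outcome avoids every A_i.

29·p = 21/22 ≈ 0.9545455; existence CERTIFIED by the union bound.


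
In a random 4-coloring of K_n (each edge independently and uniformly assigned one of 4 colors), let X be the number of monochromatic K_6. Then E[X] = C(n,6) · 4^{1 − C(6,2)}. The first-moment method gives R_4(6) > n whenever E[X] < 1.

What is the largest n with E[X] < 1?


We need C(n, 6) · 4^{1 − 15} < 1, i.e. C(n, 6) < 4^{15 − 1} = 268435456.
Check values of n near the boundary:
  n = 74: C(74, 6) = 185250786; 185250786 < 268435456? YES
  n = 75: C(75, 6) = 201359550; 201359550 < 268435456? YES
  n = 76: C(76, 6) = 218618940; 218618940 < 268435456? YES
  n = 77: C(77, 6) = 237093780; 237093780 < 268435456? YES
  n = 78: C(78, 6) = 256851595; 256851595 < 268435456? YES
  n = 79: C(79, 6) = 277962685; 277962685 < 268435456? NO
  n = 80: C(80, 6) = 300500200; 300500200 < 268435456? NO
The largest n with C(n, 6) < 268435456 is n = 78 (where E[X] = 256851595/268435456 ≈ 0.9568468). Hence R_4(6) > 78, i.e. R_4(6) ≥ 79.

Largest n = 78; hence R_4(6) > 78.


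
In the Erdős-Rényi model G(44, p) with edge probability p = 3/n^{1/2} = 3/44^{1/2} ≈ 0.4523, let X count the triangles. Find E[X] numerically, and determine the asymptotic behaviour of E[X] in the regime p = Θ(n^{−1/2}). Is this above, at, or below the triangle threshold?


Number of potential triangles: C(44, 3) = 13244.
Each occurs with probability p³ ≈ (0.4523)³ ≈ 9.250916e-02.
By linearity: E[X] = C(44, 3)·p³ ≈ 13244 · 9.250916e-02 ≈ 1225.1913.
Since α = 1/2 < 1, p = c/n^{1/2} ≫ 1/n is above the triangle threshold p ~ 1/n. Asymptotically E[X] ~ (c³/6)·n^{3(1−α)} = (3³/6)·n^{1.5} → ∞; triangles are abundant w.h.p.

E[X] ≈ 1225.1913; in regime p = Θ(1/n^{1/2}) E[X] diverges (above the triangle threshold p ~ 1/n).


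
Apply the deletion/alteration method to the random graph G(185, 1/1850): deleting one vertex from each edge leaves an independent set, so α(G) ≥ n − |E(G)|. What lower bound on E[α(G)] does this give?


E[|E(G)|] = C(185, 2)·p = 17020 · (1/1850) = 46/5.
E[α(G)] ≥ n − E[|E(G)|] = 185 − 46/5 = 879/5.
Numerically: ≈ 175.8000.
(This is only a lower bound; the true E[α(G)] may be larger.)

E[α(G)] ≥ 879/5 ≈ 175.8000.


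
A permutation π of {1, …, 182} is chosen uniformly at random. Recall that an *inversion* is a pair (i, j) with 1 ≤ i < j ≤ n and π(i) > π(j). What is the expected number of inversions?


Write X = Σ X_I over the C(182, 2) = 16471 pairs i < j, with X_I the indicator of one inversion.
There are 16471 indicators.
For each fixed pair i < j, the values π(i) and π(j) are two distinct elements of {1, …, 182} in uniformly random order; by symmetry P[π(i) > π(j)] = 1/2.
By linearity: E[X] = 16471 · (1/2) = C(182, 2) · (1/2) = 16471/2 = 16471/2 ≈ 8235.500000.

E[X] = 16471/2 = 8235.500000.


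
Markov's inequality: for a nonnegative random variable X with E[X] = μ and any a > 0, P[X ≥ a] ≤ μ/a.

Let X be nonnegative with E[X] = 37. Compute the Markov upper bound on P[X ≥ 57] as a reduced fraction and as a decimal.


μ = E[X] = 37, a = 57.
Markov: P[X ≥ 57] ≤ μ/a = (37)/57 = 37/57.
Numerically: ≈ 0.649123.
(Since a = 57 > μ = 37.000000, the bound 37/57 is < 1 and informative.)

P[X ≥ 57] ≤ 37/57 ≈ 0.649123.


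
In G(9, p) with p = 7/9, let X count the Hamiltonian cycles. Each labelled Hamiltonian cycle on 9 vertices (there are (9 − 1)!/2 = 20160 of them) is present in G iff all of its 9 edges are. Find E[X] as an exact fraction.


K_9 has (9 − 1)!/2 = 20160 labelled Hamiltonian cycles.
For each such Hamiltonian cycle H, let X_H = 1 if all 9 edges of H are present in G. Then P[X_H = 1] = p^{9} = (7/9)^{9} = 40353607/387420489.
By linearity: E[X] = Σ_H E[X_H] = 20160 · p^{9} = 20160 · 40353607/387420489 = 90392079680/43046721.
Numerically: E[X] ≈ 2099.9.

E[X] = 20160 · (7/9)^{9} = 90392079680/43046721 ≈ 2099.9.


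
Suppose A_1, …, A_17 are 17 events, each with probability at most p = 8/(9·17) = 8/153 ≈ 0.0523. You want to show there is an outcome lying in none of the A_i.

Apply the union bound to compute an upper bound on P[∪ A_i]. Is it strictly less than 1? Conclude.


Union bound: P[∪_{i=1}^{17} A_i] ≤ Σ_i P[A_i] ≤ 17·p = 17·(8/153) = 8/9.
Numerically: 8/9 ≈ 0.8889.
Is 8/9 < 1? YES.
Since P[∪ A_i] ≤ 8/9 < 1, the complement has P[∩ A_i^c] ≥ 1 − 8/9 = 1/9 > 0, so some outcome avoids every A_i.

17·p = 8/9 ≈ 0.8889; existence CERTIFIED by the union bound.


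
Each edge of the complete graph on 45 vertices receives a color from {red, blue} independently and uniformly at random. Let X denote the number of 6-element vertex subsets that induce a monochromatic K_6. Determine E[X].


Let X = Σ_S X_S over the C(45, 6) = 8145060 subsets S of size 6, where X_S = 1 if the K_6 on S is monochromatic.
For a fixed S, the K_6 on S has C(6, 2) = 15 edges. P[all 15 edges red] = (1/2)^15, and likewise for blue, so P[monochromatic] = 2·(1/2)^15 = 2^{1 − 15} = 1/16384.
Summing: E[X] = C(45, 6) · 2^{1 − 15} = 8145060 · 1/16384 = 2036265/4096.
Numerically: E[X] ≈ 497.13501.

E[X] = C(45,6)·2^(1−C(6,2)) = 2036265/4096 ≈ 497.13501.


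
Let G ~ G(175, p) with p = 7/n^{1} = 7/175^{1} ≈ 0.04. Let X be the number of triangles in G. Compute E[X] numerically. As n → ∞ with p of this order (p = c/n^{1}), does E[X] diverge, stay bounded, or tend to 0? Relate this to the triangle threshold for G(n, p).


Number of potential triangles: C(175, 3) = 877975.
Each occurs with probability p³ ≈ (0.04)³ ≈ 6.4000000e-05.
By linearity: E[X] = C(175, 3)·p³ ≈ 877975 · 6.4000000e-05 ≈ 56.19040.
Here α = 1, so p = 7/n is exactly at the triangle threshold p ~ 1/n. Asymptotically E[X] → c³/6 = 7³/6 = 343/6 ≈ 57.16667, a bounded constant. In this regime the triangle count is asymptotically Poisson(c³/6).

E[X] ≈ 56.19040; in regime p = Θ(1/n^{1}) E[X] stays bounded (at the triangle threshold p ~ 1/n).


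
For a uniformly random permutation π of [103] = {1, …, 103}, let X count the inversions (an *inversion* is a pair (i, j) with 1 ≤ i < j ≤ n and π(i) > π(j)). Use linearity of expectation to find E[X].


Write X = Σ X_I over the C(103, 2) = 5253 pairs i < j, with X_I the indicator of one inversion.
There are 5253 indicators.
For each fixed pair i < j, the values π(i) and π(j) are two distinct elements of {1, …, 103} in uniformly random order; by symmetry P[π(i) > π(j)] = 1/2.
By linearity: E[X] = 5253 · (1/2) = C(103, 2) · (1/2) = 5253/2 = 5253/2 ≈ 2626.500.

E[X] = 5253/2 = 2626.500.
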